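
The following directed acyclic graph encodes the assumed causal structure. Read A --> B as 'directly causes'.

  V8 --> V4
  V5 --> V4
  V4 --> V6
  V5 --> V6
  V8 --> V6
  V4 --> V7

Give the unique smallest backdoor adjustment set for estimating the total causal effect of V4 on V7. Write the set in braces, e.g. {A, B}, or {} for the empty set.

{}

Variables eligible for adjustment (non-descendants of V4, excluding V4 and V7): {V5, V8}.
Backdoor paths from V4 to V7:
  (none)
With no backdoor paths the empty set already satisfies the criterion, and it is trivially minimal.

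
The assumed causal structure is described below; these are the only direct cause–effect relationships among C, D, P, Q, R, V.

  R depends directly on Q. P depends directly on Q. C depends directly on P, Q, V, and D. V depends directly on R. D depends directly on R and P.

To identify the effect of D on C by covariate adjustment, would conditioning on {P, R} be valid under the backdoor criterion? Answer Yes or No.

Backdoor paths from D to C (paths whose first edge points into D):
  P1: D <- R <- Q -> P -> C
  P2: D <- R <- Q -> C
  P3: D <- R -> V -> C
  P4: D <- P <- Q -> R -> V -> C
  P5: D <- P <- Q -> C
  P6: D <- P -> C
Condition 1 (no descendant of D in the set): holds — descendants of D are {C}; none are in {P, R}.
Condition 2 (every backdoor path blocked by {P, R}):
  P1: blocked at chain node R ∈ conditioning set.
  P2: blocked at chain node R ∈ conditioning set.
  P3: blocked at fork node R ∈ conditioning set.
  P4: blocked at chain node P ∈ conditioning set.
  P5: blocked at chain node P ∈ conditioning set.
  P6: blocked at fork node P ∈ conditioning set.
{P, R} satisfies the backdoor criterion.

Yes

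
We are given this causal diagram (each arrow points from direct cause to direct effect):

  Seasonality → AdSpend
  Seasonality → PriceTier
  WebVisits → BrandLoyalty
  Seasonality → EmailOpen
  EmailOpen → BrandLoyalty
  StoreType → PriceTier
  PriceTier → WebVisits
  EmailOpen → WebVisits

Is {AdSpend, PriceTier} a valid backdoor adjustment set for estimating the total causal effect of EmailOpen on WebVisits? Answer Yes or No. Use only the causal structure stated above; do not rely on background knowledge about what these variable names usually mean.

Yes

Backdoor paths from EmailOpen to WebVisits (paths whose first edge points into EmailOpen):
  P1: EmailOpen <- Seasonality -> PriceTier -> WebVisits
Condition 1 (no descendant of EmailOpen in the set): holds — descendants of EmailOpen are {BrandLoyalty, WebVisits}; none are in {AdSpend, PriceTier}.
Condition 2 (every backdoor path blocked by {AdSpend, PriceTier}):
  P1: blocked at chain node PriceTier ∈ conditioning set.
{AdSpend, PriceTier} satisfies the backdoor criterion.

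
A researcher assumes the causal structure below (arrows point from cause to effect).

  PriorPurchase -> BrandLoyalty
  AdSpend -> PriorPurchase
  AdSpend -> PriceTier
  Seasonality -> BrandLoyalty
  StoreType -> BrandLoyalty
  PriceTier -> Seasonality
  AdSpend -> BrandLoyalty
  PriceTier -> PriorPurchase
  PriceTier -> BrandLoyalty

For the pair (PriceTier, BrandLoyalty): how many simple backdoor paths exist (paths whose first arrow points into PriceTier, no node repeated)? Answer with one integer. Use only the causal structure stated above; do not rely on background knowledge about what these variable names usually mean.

2

A backdoor path from PriceTier to BrandLoyalty is any simple undirected path whose first edge points into PriceTier (i.e. leaves PriceTier via a parent).
Parents of PriceTier: {AdSpend}.
Enumerating:
  P1: PriceTier <- AdSpend -> PriorPurchase -> BrandLoyalty
  P2: PriceTier <- AdSpend -> BrandLoyalty
That exhausts the simple backdoor paths. Count: 2.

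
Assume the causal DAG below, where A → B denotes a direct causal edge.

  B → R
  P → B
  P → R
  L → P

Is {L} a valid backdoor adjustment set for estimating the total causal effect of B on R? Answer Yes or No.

Backdoor paths from B to R (paths whose first edge points into B):
  P1: B <- P -> R
Condition 1 (no descendant of B in the set): holds — descendants of B are {R}; none are in {L}.
Condition 2 (every backdoor path blocked by {L}):
  P1: open — no interior node is in the conditioning set.
{L} does not satisfy the backdoor criterion.

No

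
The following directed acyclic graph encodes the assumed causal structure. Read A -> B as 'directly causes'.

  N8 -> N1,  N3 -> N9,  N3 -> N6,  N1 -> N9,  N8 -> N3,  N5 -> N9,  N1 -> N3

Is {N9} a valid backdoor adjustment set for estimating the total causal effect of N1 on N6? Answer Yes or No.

No

Backdoor paths from N1 to N6 (paths whose first edge points into N1):
  P1: N1 <- N8 -> N3 -> N6
Condition 1 (no descendant of N1 in the set): FAILS — N9 is a descendant of N1.
Condition 2 (every backdoor path blocked by {N9}):
  P1: open — no interior node is in the conditioning set.
{N9} does not satisfy the backdoor criterion.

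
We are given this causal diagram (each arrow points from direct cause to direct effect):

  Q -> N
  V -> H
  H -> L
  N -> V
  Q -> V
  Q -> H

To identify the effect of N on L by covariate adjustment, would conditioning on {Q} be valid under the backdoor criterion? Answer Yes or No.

Yes

Backdoor paths from N to L (paths whose first edge points into N):
  P1: N <- Q -> V -> H -> L
  P2: N <- Q -> H -> L
Condition 1 (no descendant of N in the set): holds — descendants of N are {H, L, V}; none are in {Q}.
Condition 2 (every backdoor path blocked by {Q}):
  P1: blocked at fork node Q ∈ conditioning set.
  P2: blocked at fork node Q ∈ conditioning set.
{Q} satisfies the backdoor criterion.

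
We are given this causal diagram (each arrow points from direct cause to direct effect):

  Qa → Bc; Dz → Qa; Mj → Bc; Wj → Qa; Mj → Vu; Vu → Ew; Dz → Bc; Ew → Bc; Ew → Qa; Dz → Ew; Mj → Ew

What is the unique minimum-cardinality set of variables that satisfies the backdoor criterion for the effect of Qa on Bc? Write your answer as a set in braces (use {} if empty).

Variables eligible for adjustment (non-descendants of Qa, excluding Qa and Bc): {Dz, Ew, Mj, Vu, Wj}.
Backdoor paths from Qa to Bc:
  P1: Qa <- Dz -> Ew <- Mj -> Bc
  P2: Qa <- Dz -> Ew <- Vu <- Mj -> Bc
  P3: Qa <- Dz -> Ew -> Bc
  P4: Qa <- Dz -> Bc
  P5: Qa <- Ew <- Mj -> Bc
  P6: Qa <- Ew <- Vu <- Mj -> Bc
  P7: Qa <- Ew <- Dz -> Bc
  P8: Qa <- Ew -> Bc
The empty set is not sufficient: P3 (Qa <- Dz -> Ew -> Bc) has no collider blocking it and no conditioned non-collider, so it is open.
Try {Dz, Ew}:
  P1: blocked at fork node Dz ∈ conditioning set.
  P2: blocked at fork node Dz ∈ conditioning set.
  P3: blocked at fork node Dz ∈ conditioning set.
  P4: blocked at fork node Dz ∈ conditioning set.
  P5: blocked at chain node Ew ∈ conditioning set.
  P6: blocked at chain node Ew ∈ conditioning set.
  P7: blocked at chain node Ew ∈ conditioning set.
  P8: blocked at fork node Ew ∈ conditioning set.
{Dz, Ew} contains no descendant of Qa and blocks every backdoor path.
Every element of {Dz, Ew} is needed (dropping Dz leaves P1 open; dropping Ew leaves P5 open), so no proper subset is valid.
Among all size-2 subsets of the eligible variables, only {Dz, Ew} blocks every backdoor path, so it is the unique smallest valid adjustment set.

{Dz, Ew}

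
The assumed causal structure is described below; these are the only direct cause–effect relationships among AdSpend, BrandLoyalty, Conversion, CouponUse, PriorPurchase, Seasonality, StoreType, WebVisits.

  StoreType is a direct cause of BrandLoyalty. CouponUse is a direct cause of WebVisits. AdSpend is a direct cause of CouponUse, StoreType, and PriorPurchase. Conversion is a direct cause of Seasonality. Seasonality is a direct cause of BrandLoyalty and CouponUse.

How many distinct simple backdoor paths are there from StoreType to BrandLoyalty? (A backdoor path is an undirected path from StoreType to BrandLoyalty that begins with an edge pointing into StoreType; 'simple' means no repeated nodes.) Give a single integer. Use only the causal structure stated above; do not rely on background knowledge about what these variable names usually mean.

A backdoor path from StoreType to BrandLoyalty is any simple undirected path whose first edge points into StoreType (i.e. leaves StoreType via a parent).
Parents of StoreType: {AdSpend}.
Enumerating:
  P1: StoreType <- AdSpend -> CouponUse <- Seasonality -> BrandLoyalty
That exhausts the simple backdoor paths. Count: 1.

1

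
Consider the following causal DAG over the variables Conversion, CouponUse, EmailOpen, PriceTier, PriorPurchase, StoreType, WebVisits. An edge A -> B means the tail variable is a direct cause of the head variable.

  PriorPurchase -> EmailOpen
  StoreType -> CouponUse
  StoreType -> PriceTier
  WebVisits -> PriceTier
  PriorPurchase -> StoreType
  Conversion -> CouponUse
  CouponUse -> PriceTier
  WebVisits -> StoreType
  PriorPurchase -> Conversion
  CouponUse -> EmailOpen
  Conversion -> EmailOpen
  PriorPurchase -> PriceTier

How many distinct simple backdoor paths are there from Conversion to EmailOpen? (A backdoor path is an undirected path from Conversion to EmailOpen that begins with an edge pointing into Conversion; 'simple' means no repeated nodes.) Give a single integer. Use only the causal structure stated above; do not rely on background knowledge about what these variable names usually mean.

7

A backdoor path from Conversion to EmailOpen is any simple undirected path whose first edge points into Conversion (i.e. leaves Conversion via a parent).
Parents of Conversion: {PriorPurchase}.
Enumerating:
  P1: Conversion <- PriorPurchase -> StoreType <- WebVisits -> PriceTier <- CouponUse -> EmailOpen
  P2: Conversion <- PriorPurchase -> StoreType -> CouponUse -> EmailOpen
  P3: Conversion <- PriorPurchase -> StoreType -> PriceTier <- CouponUse -> EmailOpen
  P4: Conversion <- PriorPurchase -> EmailOpen
  P5: Conversion <- PriorPurchase -> PriceTier <- WebVisits -> StoreType -> CouponUse -> EmailOpen
  P6: Conversion <- PriorPurchase -> PriceTier <- StoreType -> CouponUse -> EmailOpen
  P7: Conversion <- PriorPurchase -> PriceTier <- CouponUse -> EmailOpen
That exhausts the simple backdoor paths. Count: 7.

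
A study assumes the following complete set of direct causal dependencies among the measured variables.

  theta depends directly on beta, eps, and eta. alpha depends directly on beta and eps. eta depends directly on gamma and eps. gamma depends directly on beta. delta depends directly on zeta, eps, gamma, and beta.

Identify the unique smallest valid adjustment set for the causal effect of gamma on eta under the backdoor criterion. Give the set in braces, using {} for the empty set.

{}

Variables eligible for adjustment (non-descendants of gamma, excluding gamma and eta): {alpha, beta, eps, zeta}.
Backdoor paths from gamma to eta:
  P1: gamma <- beta -> alpha <- eps -> eta
  P2: gamma <- beta -> alpha <- eps -> theta <- eta
  P3: gamma <- beta -> theta <- eps -> eta
  P4: gamma <- beta -> theta <- eta
  P5: gamma <- beta -> delta <- eps -> eta
  P6: gamma <- beta -> delta <- eps -> theta <- eta
Each backdoor path contains an unconditioned collider, so every path is already blocked with the empty conditioning set:
  P1: blocked at collider alpha (neither it nor any descendant is in the conditioning set).
  P2: blocked at collider alpha (neither it nor any descendant is in the conditioning set).
  P3: blocked at collider theta (neither it nor any descendant is in the conditioning set).
  P4: blocked at collider theta (neither it nor any descendant is in the conditioning set).
  P5: blocked at collider delta (neither it nor any descendant is in the conditioning set).
  P6: blocked at collider delta (neither it nor any descendant is in the conditioning set).
The empty set is therefore the unique smallest valid set.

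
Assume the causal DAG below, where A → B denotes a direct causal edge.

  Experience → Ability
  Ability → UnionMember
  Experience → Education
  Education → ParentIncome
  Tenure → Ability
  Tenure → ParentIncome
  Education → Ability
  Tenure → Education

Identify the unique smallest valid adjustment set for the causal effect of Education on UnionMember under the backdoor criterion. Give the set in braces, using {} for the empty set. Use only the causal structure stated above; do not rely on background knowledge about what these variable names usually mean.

Variables eligible for adjustment (non-descendants of Education, excluding Education and UnionMember): {Experience, Tenure}.
Backdoor paths from Education to UnionMember:
  P1: Education <- Experience -> Ability -> UnionMember
  P2: Education <- Tenure -> Ability -> UnionMember
The empty set is not sufficient: P1 (Education <- Experience -> Ability -> UnionMember) has no collider blocking it and no conditioned non-collider, so it is open.
Try {Experience, Tenure}:
  P1: blocked at fork node Experience ∈ conditioning set.
  P2: blocked at fork node Tenure ∈ conditioning set.
{Experience, Tenure} contains no descendant of Education and blocks every backdoor path.
Every element of {Experience, Tenure} is needed (dropping Experience leaves P1 open; dropping Tenure leaves P2 open), so no proper subset is valid.
Among all size-2 subsets of the eligible variables, only {Experience, Tenure} blocks every backdoor path, so it is the unique smallest valid adjustment set.

{Experience, Tenure}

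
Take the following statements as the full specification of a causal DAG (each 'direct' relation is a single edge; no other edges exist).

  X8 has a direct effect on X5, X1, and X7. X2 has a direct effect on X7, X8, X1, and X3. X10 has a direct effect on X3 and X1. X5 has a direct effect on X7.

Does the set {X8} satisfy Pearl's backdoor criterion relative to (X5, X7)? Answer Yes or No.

Backdoor paths from X5 to X7 (paths whose first edge points into X5):
  P1: X5 <- X8 <- X2 -> X7
  P2: X5 <- X8 -> X1 <- X10 -> X3 <- X2 -> X7
  P3: X5 <- X8 -> X1 <- X2 -> X7
  P4: X5 <- X8 -> X7
Condition 1 (no descendant of X5 in the set): holds — descendants of X5 are {X7}; none are in {X8}.
Condition 2 (every backdoor path blocked by {X8}):
  P1: blocked at chain node X8 ∈ conditioning set.
  P2: blocked at fork node X8 ∈ conditioning set.
  P3: blocked at fork node X8 ∈ conditioning set.
  P4: blocked at fork node X8 ∈ conditioning set.
{X8} satisfies the backdoor criterion.

Yes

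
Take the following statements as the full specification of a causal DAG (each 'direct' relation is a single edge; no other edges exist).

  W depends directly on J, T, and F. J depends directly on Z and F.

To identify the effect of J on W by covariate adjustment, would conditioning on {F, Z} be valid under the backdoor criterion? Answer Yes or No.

Yes

Backdoor paths from J to W (paths whose first edge points into J):
  P1: J <- F -> W
Condition 1 (no descendant of J in the set): holds — descendants of J are {W}; none are in {F, Z}.
Condition 2 (every backdoor path blocked by {F, Z}):
  P1: blocked at fork node F ∈ conditioning set.
{F, Z} satisfies the backdoor criterion.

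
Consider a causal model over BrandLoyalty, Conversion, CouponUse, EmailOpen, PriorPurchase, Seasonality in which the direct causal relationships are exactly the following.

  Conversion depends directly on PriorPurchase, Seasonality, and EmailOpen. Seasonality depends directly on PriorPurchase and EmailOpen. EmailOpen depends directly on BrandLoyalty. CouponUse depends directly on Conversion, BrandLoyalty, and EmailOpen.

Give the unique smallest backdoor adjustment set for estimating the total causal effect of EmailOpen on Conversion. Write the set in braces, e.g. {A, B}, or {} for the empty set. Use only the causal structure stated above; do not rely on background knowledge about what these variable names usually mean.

Variables eligible for adjustment (non-descendants of EmailOpen, excluding EmailOpen and Conversion): {BrandLoyalty, PriorPurchase}.
Backdoor paths from EmailOpen to Conversion:
  P1: EmailOpen <- BrandLoyalty -> CouponUse <- Conversion
Each backdoor path contains an unconditioned collider, so every path is already blocked with the empty conditioning set:
  P1: blocked at collider CouponUse (neither it nor any descendant is in the conditioning set).
The empty set is therefore the unique smallest valid set.

{}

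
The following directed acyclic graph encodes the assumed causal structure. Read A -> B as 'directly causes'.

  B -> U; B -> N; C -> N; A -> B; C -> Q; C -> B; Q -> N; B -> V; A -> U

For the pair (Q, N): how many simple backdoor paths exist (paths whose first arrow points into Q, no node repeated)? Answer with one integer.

A backdoor path from Q to N is any simple undirected path whose first edge points into Q (i.e. leaves Q via a parent).
Parents of Q: {C}.
Enumerating:
  P1: Q <- C -> B -> N
  P2: Q <- C -> N
That exhausts the simple backdoor paths. Count: 2.

2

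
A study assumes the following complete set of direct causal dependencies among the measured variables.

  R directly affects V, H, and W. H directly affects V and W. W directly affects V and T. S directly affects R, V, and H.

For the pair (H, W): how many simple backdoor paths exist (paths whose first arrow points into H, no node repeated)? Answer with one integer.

7

A backdoor path from H to W is any simple undirected path whose first edge points into H (i.e. leaves H via a parent).
Parents of H: {R, S}.
Enumerating:
  P1: H <- S -> R -> W
  P2: H <- S -> R -> V <- W
  P3: H <- S -> V <- R -> W
  P4: H <- S -> V <- W
  P5: H <- R <- S -> V <- W
  P6: H <- R -> W
  P7: H <- R -> V <- W
That exhausts the simple backdoor paths. Count: 7.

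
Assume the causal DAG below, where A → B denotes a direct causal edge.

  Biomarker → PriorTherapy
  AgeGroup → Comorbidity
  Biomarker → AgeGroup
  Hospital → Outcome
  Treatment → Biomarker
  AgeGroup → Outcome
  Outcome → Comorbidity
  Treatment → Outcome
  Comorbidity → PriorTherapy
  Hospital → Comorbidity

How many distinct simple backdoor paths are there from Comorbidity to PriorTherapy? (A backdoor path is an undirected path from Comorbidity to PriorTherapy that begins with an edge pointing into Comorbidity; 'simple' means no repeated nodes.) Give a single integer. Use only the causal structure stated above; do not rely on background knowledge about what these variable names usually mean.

6

A backdoor path from Comorbidity to PriorTherapy is any simple undirected path whose first edge points into Comorbidity (i.e. leaves Comorbidity via a parent).
Parents of Comorbidity: {AgeGroup, Hospital, Outcome}.
Enumerating:
  P1: Comorbidity <- AgeGroup <- Biomarker -> PriorTherapy
  P2: Comorbidity <- AgeGroup -> Outcome <- Treatment -> Biomarker -> PriorTherapy
  P3: Comorbidity <- Hospital -> Outcome <- Treatment -> Biomarker -> PriorTherapy
  P4: Comorbidity <- Hospital -> Outcome <- AgeGroup <- Biomarker -> PriorTherapy
  P5: Comorbidity <- Outcome <- Treatment -> Biomarker -> PriorTherapy
  P6: Comorbidity <- Outcome <- AgeGroup <- Biomarker -> PriorTherapy
That exhausts the simple backdoor paths. Count: 6.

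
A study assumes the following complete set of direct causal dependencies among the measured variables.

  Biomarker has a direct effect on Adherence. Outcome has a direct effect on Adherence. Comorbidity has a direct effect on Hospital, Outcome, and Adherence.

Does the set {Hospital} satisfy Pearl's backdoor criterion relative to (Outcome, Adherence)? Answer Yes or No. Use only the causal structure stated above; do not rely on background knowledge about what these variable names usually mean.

No

Backdoor paths from Outcome to Adherence (paths whose first edge points into Outcome):
  P1: Outcome <- Comorbidity -> Adherence
Condition 1 (no descendant of Outcome in the set): holds — descendants of Outcome are {Adherence}; none are in {Hospital}.
Condition 2 (every backdoor path blocked by {Hospital}):
  P1: open — no interior node is in the conditioning set.
{Hospital} does not satisfy the backdoor criterion.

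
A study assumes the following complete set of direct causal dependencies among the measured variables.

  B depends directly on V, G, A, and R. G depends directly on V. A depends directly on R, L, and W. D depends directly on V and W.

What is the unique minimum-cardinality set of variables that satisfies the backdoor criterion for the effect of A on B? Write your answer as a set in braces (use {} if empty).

{R}

Variables eligible for adjustment (non-descendants of A, excluding A and B): {D, G, L, R, V, W}.
Backdoor paths from A to B:
  P1: A <- R -> B
  P2: A <- W -> D <- V -> G -> B
  P3: A <- W -> D <- V -> B
The empty set is not sufficient: P1 (A <- R -> B) has no collider blocking it and no conditioned non-collider, so it is open.
Try {R}:
  P1: blocked at fork node R ∈ conditioning set.
  P2: blocked at collider D (neither it nor any descendant is in the conditioning set).
  P3: blocked at collider D (neither it nor any descendant is in the conditioning set).
{R} contains no descendant of A and blocks every backdoor path.
No other singleton works — e.g. {L} leaves P1 open — so {R} is the unique smallest valid adjustment set.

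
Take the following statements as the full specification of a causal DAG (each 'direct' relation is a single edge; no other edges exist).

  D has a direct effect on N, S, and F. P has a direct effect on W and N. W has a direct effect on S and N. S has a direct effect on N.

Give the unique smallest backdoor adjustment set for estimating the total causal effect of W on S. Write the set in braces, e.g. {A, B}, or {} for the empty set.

{}

Variables eligible for adjustment (non-descendants of W, excluding W and S): {D, F, P}.
Backdoor paths from W to S:
  P1: W <- P -> N <- D -> S
  P2: W <- P -> N <- S
Each backdoor path contains an unconditioned collider, so every path is already blocked with the empty conditioning set:
  P1: blocked at collider N (neither it nor any descendant is in the conditioning set).
  P2: blocked at collider N (neither it nor any descendant is in the conditioning set).
The empty set is therefore the unique smallest valid set.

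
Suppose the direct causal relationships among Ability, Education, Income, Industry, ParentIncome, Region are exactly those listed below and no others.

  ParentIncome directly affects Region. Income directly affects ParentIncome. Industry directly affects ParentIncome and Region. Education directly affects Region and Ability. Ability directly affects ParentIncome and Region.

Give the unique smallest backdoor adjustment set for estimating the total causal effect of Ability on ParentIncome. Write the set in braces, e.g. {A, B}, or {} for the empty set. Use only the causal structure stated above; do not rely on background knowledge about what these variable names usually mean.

Variables eligible for adjustment (non-descendants of Ability, excluding Ability and ParentIncome): {Education, Income, Industry}.
Backdoor paths from Ability to ParentIncome:
  P1: Ability <- Education -> Region <- Industry -> ParentIncome
  P2: Ability <- Education -> Region <- ParentIncome
Each backdoor path contains an unconditioned collider, so every path is already blocked with the empty conditioning set:
  P1: blocked at collider Region (neither it nor any descendant is in the conditioning set).
  P2: blocked at collider Region (neither it nor any descendant is in the conditioning set).
The empty set is therefore the unique smallest valid set.

{}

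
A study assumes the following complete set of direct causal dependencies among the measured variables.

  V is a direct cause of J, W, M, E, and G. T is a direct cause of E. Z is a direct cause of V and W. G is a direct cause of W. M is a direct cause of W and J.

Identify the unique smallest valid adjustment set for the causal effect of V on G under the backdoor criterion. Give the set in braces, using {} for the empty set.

{}

Variables eligible for adjustment (non-descendants of V, excluding V and G): {T, Z}.
Backdoor paths from V to G:
  P1: V <- Z -> W <- G
Each backdoor path contains an unconditioned collider, so every path is already blocked with the empty conditioning set:
  P1: blocked at collider W (neither it nor any descendant is in the conditioning set).
The empty set is therefore the unique smallest valid set.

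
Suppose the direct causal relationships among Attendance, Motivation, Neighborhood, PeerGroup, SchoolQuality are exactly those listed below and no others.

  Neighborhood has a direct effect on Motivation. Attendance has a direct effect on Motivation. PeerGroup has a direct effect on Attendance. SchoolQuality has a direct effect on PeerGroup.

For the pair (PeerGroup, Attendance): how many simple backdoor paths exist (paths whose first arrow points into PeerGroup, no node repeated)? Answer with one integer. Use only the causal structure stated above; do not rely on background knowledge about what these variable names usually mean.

A backdoor path from PeerGroup to Attendance is any simple undirected path whose first edge points into PeerGroup (i.e. leaves PeerGroup via a parent).
Parents of PeerGroup: {SchoolQuality}.
No simple path from any parent of PeerGroup reaches Attendance without revisiting PeerGroup, so there are no backdoor paths.

0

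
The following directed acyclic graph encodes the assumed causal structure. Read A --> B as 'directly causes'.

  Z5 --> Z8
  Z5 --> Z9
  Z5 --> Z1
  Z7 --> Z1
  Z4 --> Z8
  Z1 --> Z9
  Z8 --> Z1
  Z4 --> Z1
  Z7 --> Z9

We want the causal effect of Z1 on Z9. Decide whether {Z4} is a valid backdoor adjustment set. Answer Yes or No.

Backdoor paths from Z1 to Z9 (paths whose first edge points into Z1):
  P1: Z1 <- Z7 -> Z9
  P2: Z1 <- Z4 -> Z8 <- Z5 -> Z9
  P3: Z1 <- Z5 -> Z9
  P4: Z1 <- Z8 <- Z5 -> Z9
Condition 1 (no descendant of Z1 in the set): holds — descendants of Z1 are {Z9}; none are in {Z4}.
Condition 2 (every backdoor path blocked by {Z4}):
  P1: open — no interior node is in the conditioning set.
  P2: blocked at fork node Z4 ∈ conditioning set.
  P3: open — no interior node is in the conditioning set.
  P4: open — no interior node is in the conditioning set.
{Z4} does not satisfy the backdoor criterion.

No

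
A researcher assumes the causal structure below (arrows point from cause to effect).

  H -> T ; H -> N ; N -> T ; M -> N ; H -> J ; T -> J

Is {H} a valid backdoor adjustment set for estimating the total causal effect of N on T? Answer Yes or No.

Yes

Backdoor paths from N to T (paths whose first edge points into N):
  P1: N <- H -> T
  P2: N <- H -> J <- T
Condition 1 (no descendant of N in the set): holds — descendants of N are {J, T}; none are in {H}.
Condition 2 (every backdoor path blocked by {H}):
  P1: blocked at fork node H ∈ conditioning set.
  P2: blocked at fork node H ∈ conditioning set.
{H} satisfies the backdoor criterion.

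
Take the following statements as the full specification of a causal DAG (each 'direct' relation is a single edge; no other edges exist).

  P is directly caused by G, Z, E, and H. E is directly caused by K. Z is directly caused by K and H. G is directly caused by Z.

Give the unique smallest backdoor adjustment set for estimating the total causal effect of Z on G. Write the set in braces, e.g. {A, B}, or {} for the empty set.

Variables eligible for adjustment (non-descendants of Z, excluding Z and G): {E, H, K}.
Backdoor paths from Z to G:
  P1: Z <- H -> P <- G
  P2: Z <- K -> E -> P <- G
Each backdoor path contains an unconditioned collider, so every path is already blocked with the empty conditioning set:
  P1: blocked at collider P (neither it nor any descendant is in the conditioning set).
  P2: blocked at collider P (neither it nor any descendant is in the conditioning set).
The empty set is therefore the unique smallest valid set.

{}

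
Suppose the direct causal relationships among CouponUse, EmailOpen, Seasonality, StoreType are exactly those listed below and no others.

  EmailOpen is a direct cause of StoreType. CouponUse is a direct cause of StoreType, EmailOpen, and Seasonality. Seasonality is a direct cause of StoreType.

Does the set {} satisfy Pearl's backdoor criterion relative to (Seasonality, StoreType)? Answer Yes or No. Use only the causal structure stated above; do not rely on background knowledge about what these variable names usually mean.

No

Backdoor paths from Seasonality to StoreType (paths whose first edge points into Seasonality):
  P1: Seasonality <- CouponUse -> EmailOpen -> StoreType
  P2: Seasonality <- CouponUse -> StoreType
Condition 1 (no descendant of Seasonality in the set): holds — descendants of Seasonality are {StoreType}; none are in {}.
Condition 2 (every backdoor path blocked by {}):
  P1: open — no interior node is in the conditioning set.
  P2: open — no interior node is in the conditioning set.
{} does not satisfy the backdoor criterion.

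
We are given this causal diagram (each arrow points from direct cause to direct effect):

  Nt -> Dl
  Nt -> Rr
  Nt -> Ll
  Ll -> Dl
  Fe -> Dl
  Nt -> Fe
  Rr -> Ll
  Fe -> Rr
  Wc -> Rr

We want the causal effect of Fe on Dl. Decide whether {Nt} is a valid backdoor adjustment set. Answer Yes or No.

Backdoor paths from Fe to Dl (paths whose first edge points into Fe):
  P1: Fe <- Nt -> Rr -> Ll -> Dl
  P2: Fe <- Nt -> Ll -> Dl
  P3: Fe <- Nt -> Dl
Condition 1 (no descendant of Fe in the set): holds — descendants of Fe are {Dl, Ll, Rr}; none are in {Nt}.
Condition 2 (every backdoor path blocked by {Nt}):
  P1: blocked at fork node Nt ∈ conditioning set.
  P2: blocked at fork node Nt ∈ conditioning set.
  P3: blocked at fork node Nt ∈ conditioning set.
{Nt} satisfies the backdoor criterion.

Yes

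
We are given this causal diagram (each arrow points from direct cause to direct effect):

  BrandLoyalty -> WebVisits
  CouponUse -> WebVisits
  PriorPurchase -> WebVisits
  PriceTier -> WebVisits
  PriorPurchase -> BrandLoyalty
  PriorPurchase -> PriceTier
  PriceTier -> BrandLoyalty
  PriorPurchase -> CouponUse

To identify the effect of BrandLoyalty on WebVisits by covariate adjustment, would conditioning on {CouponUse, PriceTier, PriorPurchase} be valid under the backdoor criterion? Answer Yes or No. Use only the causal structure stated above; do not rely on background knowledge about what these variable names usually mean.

Yes

Backdoor paths from BrandLoyalty to WebVisits (paths whose first edge points into BrandLoyalty):
  P1: BrandLoyalty <- PriorPurchase -> PriceTier -> WebVisits
  P2: BrandLoyalty <- PriorPurchase -> CouponUse -> WebVisits
  P3: BrandLoyalty <- PriorPurchase -> WebVisits
  P4: BrandLoyalty <- PriceTier <- PriorPurchase -> CouponUse -> WebVisits
  P5: BrandLoyalty <- PriceTier <- PriorPurchase -> WebVisits
  P6: BrandLoyalty <- PriceTier -> WebVisits
Condition 1 (no descendant of BrandLoyalty in the set): holds — descendants of BrandLoyalty are {WebVisits}; none are in {CouponUse, PriceTier, PriorPurchase}.
Condition 2 (every backdoor path blocked by {CouponUse, PriceTier, PriorPurchase}):
  P1: blocked at fork node PriorPurchase ∈ conditioning set.
  P2: blocked at fork node PriorPurchase ∈ conditioning set.
  P3: blocked at fork node PriorPurchase ∈ conditioning set.
  P4: blocked at chain node PriceTier ∈ conditioning set.
  P5: blocked at chain node PriceTier ∈ conditioning set.
  P6: blocked at fork node PriceTier ∈ conditioning set.
{CouponUse, PriceTier, PriorPurchase} satisfies the backdoor criterion.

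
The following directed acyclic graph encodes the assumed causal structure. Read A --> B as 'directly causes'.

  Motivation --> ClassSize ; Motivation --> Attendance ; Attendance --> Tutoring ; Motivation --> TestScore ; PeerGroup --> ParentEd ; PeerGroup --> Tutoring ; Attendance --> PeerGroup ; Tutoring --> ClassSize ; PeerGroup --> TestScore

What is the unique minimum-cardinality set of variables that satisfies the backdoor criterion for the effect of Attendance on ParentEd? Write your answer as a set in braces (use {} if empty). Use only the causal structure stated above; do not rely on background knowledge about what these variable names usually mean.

{}

Variables eligible for adjustment (non-descendants of Attendance, excluding Attendance and ParentEd): {Motivation}.
Backdoor paths from Attendance to ParentEd:
  P1: Attendance <- Motivation -> TestScore <- PeerGroup -> ParentEd
  P2: Attendance <- Motivation -> ClassSize <- Tutoring <- PeerGroup -> ParentEd
Each backdoor path contains an unconditioned collider, so every path is already blocked with the empty conditioning set:
  P1: blocked at collider TestScore (neither it nor any descendant is in the conditioning set).
  P2: blocked at collider ClassSize (neither it nor any descendant is in the conditioning set).
The empty set is therefore the unique smallest valid set.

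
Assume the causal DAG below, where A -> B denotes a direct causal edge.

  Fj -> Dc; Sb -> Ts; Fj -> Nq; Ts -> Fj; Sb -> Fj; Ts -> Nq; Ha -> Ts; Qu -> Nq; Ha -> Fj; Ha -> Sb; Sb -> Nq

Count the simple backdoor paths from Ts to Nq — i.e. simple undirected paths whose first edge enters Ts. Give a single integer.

7

A backdoor path from Ts to Nq is any simple undirected path whose first edge points into Ts (i.e. leaves Ts via a parent).
Parents of Ts: {Ha, Sb}.
Enumerating:
  P1: Ts <- Ha -> Sb -> Fj -> Nq
  P2: Ts <- Ha -> Sb -> Nq
  P3: Ts <- Ha -> Fj <- Sb -> Nq
  P4: Ts <- Ha -> Fj -> Nq
  P5: Ts <- Sb <- Ha -> Fj -> Nq
  P6: Ts <- Sb -> Fj -> Nq
  P7: Ts <- Sb -> Nq
That exhausts the simple backdoor paths. Count: 7.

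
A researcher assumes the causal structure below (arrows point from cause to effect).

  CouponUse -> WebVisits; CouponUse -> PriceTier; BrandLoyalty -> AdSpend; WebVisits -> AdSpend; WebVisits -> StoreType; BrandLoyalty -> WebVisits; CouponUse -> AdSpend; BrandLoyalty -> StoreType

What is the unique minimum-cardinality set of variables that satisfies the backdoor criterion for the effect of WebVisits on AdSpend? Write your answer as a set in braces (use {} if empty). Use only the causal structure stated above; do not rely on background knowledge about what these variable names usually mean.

Variables eligible for adjustment (non-descendants of WebVisits, excluding WebVisits and AdSpend): {BrandLoyalty, CouponUse, PriceTier}.
Backdoor paths from WebVisits to AdSpend:
  P1: WebVisits <- CouponUse -> AdSpend
  P2: WebVisits <- BrandLoyalty -> AdSpend
The empty set is not sufficient: P1 (WebVisits <- CouponUse -> AdSpend) has no collider blocking it and no conditioned non-collider, so it is open.
Try {BrandLoyalty, CouponUse}:
  P1: blocked at fork node CouponUse ∈ conditioning set.
  P2: blocked at fork node BrandLoyalty ∈ conditioning set.
{BrandLoyalty, CouponUse} contains no descendant of WebVisits and blocks every backdoor path.
Every element of {BrandLoyalty, CouponUse} is needed (dropping BrandLoyalty leaves P2 open; dropping CouponUse leaves P1 open), so no proper subset is valid.
Among all size-2 subsets of the eligible variables, only {BrandLoyalty, CouponUse} blocks every backdoor path, so it is the unique smallest valid adjustment set.

{BrandLoyalty, CouponUse}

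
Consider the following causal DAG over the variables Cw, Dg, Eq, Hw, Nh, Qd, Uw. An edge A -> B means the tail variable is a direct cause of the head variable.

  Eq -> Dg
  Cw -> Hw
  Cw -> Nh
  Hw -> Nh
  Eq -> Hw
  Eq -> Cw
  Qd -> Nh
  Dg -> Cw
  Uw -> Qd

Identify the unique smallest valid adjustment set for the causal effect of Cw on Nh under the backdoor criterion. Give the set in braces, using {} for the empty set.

{Eq}

Variables eligible for adjustment (non-descendants of Cw, excluding Cw and Nh): {Dg, Eq, Qd, Uw}.
Backdoor paths from Cw to Nh:
  P1: Cw <- Eq -> Hw -> Nh
  P2: Cw <- Dg <- Eq -> Hw -> Nh
The empty set is not sufficient: P1 (Cw <- Eq -> Hw -> Nh) has no collider blocking it and no conditioned non-collider, so it is open.
Try {Eq}:
  P1: blocked at fork node Eq ∈ conditioning set.
  P2: blocked at fork node Eq ∈ conditioning set.
{Eq} contains no descendant of Cw and blocks every backdoor path.
No other singleton works — e.g. {Uw} leaves P1 open — so {Eq} is the unique smallest valid adjustment set.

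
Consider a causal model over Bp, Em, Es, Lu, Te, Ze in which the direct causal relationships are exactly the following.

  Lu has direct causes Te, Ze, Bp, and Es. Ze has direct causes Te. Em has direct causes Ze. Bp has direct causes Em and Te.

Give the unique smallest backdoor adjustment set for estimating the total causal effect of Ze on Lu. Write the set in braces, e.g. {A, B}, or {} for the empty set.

Variables eligible for adjustment (non-descendants of Ze, excluding Ze and Lu): {Es, Te}.
Backdoor paths from Ze to Lu:
  P1: Ze <- Te -> Bp -> Lu
  P2: Ze <- Te -> Lu
The empty set is not sufficient: P1 (Ze <- Te -> Bp -> Lu) has no collider blocking it and no conditioned non-collider, so it is open.
Try {Te}:
  P1: blocked at fork node Te ∈ conditioning set.
  P2: blocked at fork node Te ∈ conditioning set.
{Te} contains no descendant of Ze and blocks every backdoor path.
No other singleton works — e.g. {Es} leaves P1 open — so {Te} is the unique smallest valid adjustment set.

{Te}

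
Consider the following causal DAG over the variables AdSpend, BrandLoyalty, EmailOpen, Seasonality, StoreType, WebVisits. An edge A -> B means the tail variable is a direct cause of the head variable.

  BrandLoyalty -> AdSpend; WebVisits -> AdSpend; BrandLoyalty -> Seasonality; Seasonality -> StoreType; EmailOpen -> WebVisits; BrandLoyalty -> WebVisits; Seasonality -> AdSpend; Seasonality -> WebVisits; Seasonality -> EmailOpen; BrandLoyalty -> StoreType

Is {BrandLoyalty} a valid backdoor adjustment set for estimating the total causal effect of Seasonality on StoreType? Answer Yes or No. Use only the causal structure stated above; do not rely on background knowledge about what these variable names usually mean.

Backdoor paths from Seasonality to StoreType (paths whose first edge points into Seasonality):
  P1: Seasonality <- BrandLoyalty -> StoreType
Condition 1 (no descendant of Seasonality in the set): holds — descendants of Seasonality are {AdSpend, EmailOpen, StoreType, WebVisits}; none are in {BrandLoyalty}.
Condition 2 (every backdoor path blocked by {BrandLoyalty}):
  P1: blocked at fork node BrandLoyalty ∈ conditioning set.
{BrandLoyalty} satisfies the backdoor criterion.

Yes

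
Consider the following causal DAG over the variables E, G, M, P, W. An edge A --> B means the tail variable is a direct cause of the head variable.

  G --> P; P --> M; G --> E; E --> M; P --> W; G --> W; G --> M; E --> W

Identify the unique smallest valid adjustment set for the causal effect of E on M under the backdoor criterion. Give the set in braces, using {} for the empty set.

Variables eligible for adjustment (non-descendants of E, excluding E and M): {G, P}.
Backdoor paths from E to M:
  P1: E <- G -> P -> M
  P2: E <- G -> W <- P -> M
  P3: E <- G -> M
The empty set is not sufficient: P1 (E <- G -> P -> M) has no collider blocking it and no conditioned non-collider, so it is open.
Try {G}:
  P1: blocked at fork node G ∈ conditioning set.
  P2: blocked at fork node G ∈ conditioning set.
  P3: blocked at fork node G ∈ conditioning set.
{G} contains no descendant of E and blocks every backdoor path.
No other singleton works — e.g. {P} leaves P3 open — so {G} is the unique smallest valid adjustment set.

{G}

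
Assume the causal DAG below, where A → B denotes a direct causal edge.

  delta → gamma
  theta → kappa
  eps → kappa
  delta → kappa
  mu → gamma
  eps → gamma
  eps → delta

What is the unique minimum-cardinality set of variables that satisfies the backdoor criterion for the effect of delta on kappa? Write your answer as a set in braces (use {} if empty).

{eps}

Variables eligible for adjustment (non-descendants of delta, excluding delta and kappa): {eps, mu, theta}.
Backdoor paths from delta to kappa:
  P1: delta <- eps -> kappa
The empty set is not sufficient: P1 (delta <- eps -> kappa) has no collider blocking it and no conditioned non-collider, so it is open.
Try {eps}:
  P1: blocked at fork node eps ∈ conditioning set.
{eps} contains no descendant of delta and blocks every backdoor path.
No other singleton works — e.g. {mu} leaves P1 open — so {eps} is the unique smallest valid adjustment set.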